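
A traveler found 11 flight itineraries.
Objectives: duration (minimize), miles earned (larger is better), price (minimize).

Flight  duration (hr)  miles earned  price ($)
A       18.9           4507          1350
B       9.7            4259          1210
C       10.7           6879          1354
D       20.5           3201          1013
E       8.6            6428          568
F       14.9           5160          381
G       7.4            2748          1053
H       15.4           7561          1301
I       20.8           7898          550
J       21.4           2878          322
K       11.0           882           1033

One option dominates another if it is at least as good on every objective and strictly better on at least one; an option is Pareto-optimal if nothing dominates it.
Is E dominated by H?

No

H vs E: H is worse on duration (15.4 vs 8.6), so it does not dominate E.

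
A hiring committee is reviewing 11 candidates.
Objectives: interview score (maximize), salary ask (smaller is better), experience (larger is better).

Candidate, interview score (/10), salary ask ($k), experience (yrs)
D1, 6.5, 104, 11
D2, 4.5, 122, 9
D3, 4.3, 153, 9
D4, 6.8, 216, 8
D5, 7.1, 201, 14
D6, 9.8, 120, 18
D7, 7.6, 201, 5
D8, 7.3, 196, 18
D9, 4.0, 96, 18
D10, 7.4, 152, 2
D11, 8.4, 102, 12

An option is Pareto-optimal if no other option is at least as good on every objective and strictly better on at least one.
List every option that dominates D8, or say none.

D6

D6: interview score 9.8≥7.3, salary ask 120≤196, experience 18≥18 — dominates D8.
Others (D1, D2, D3, D4, D5, D7, D9, D10, D11) are each worse than D8 on at least one objective.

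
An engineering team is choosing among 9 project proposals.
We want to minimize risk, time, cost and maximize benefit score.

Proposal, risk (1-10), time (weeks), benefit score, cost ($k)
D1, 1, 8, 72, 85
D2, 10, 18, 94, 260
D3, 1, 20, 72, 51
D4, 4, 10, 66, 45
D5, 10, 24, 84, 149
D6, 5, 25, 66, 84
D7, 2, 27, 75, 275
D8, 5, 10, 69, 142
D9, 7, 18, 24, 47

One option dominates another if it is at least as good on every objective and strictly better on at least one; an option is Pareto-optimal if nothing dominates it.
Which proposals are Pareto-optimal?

D1: not dominated (best time).
D2: not dominated (best benefit score).
D3: not dominated.
D4: not dominated (best cost).
D5: not dominated.
D6: dominated by D3 (risk 1≤5, time 20≤25, benefit score 72≥66, cost 51≤84).
D7: not dominated.
D8: dominated by D1 (risk 1≤5, time 8≤10, benefit score 72≥69, cost 85≤142).
D9: dominated by D4 (risk 4≤7, time 10≤18, benefit score 66≥24, cost 45≤47).

D1, D2, D3, D4, D5, D7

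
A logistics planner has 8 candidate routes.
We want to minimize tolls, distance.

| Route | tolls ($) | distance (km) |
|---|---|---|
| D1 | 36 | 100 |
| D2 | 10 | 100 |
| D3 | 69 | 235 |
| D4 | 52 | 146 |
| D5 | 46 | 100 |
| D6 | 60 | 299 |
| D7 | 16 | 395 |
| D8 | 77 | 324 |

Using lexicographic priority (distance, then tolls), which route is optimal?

First minimize distance: best is 100, kept {D1, D2, D5}.
Then minimize tolls: best is 10, kept {D2}.

D2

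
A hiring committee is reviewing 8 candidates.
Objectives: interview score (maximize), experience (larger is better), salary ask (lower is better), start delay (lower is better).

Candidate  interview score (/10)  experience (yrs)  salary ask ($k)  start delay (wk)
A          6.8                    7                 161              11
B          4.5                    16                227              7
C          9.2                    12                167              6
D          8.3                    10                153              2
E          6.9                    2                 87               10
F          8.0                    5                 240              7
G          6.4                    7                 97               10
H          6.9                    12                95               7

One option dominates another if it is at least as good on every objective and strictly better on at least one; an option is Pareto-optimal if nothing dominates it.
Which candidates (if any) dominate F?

C, D

C: interview score 9.2≥8.0, experience 12≥5, salary ask 167≤240, start delay 6≤7 — dominates F.
D: interview score 8.3≥8.0, experience 10≥5, salary ask 153≤240, start delay 2≤7 — dominates F.
Others (A, B, E, G, H) are each worse than F on at least one objective.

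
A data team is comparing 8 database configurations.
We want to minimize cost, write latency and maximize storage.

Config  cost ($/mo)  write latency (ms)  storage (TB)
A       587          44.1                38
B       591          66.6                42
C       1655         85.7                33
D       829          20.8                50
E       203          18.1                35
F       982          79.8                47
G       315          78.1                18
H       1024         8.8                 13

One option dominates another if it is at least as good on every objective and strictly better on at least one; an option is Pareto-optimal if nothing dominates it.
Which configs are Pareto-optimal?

A: not dominated.
B: not dominated.
C: dominated by A (cost 587≤1655, write latency 44.1≤85.7, storage 38≥33).
D: not dominated (best storage).
E: not dominated (best cost).
F: dominated by D (cost 829≤982, write latency 20.8≤79.8, storage 50≥47).
G: dominated by E (cost 203≤315, write latency 18.1≤78.1, storage 35≥18).
H: not dominated (best write latency).

A, B, D, E, H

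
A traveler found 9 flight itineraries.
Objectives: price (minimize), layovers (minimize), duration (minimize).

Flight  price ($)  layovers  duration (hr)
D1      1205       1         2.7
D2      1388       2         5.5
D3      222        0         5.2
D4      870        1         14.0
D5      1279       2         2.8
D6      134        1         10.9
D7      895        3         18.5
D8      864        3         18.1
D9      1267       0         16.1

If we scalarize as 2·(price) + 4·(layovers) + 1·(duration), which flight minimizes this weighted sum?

D1: 2·1205 + 4·1 + 1·2.7 = 2416.7
D2: 2·1388 + 4·2 + 1·5.5 = 2789.5
D3: 2·222 + 4·0 + 1·5.2 = 449.2
D4: 2·870 + 4·1 + 1·14.0 = 1758.0
D5: 2·1279 + 4·2 + 1·2.8 = 2568.8
D6: 2·134 + 4·1 + 1·10.9 = 282.9
D7: 2·895 + 4·3 + 1·18.5 = 1820.5
D8: 2·864 + 4·3 + 1·18.1 = 1758.1
D9: 2·1267 + 4·0 + 1·16.1 = 2550.1
Lowest: D6 at 282.9.

D6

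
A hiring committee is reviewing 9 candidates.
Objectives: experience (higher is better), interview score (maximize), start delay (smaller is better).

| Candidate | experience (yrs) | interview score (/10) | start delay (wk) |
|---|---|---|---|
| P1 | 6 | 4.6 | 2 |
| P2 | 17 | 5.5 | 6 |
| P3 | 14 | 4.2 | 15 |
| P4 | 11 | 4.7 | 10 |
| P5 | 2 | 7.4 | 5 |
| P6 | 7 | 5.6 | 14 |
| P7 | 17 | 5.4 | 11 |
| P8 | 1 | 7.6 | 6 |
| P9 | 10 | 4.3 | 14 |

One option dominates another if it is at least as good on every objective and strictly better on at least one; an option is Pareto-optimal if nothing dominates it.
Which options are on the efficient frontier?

P1, P2, P5, P6, P8

P1: not dominated (best start delay).
P2: not dominated.
P3: dominated by P2 (experience 17≥14, interview score 5.5≥4.2, start delay 6≤15).
P4: dominated by P2 (experience 17≥11, interview score 5.5≥4.7, start delay 6≤10).
P5: not dominated.
P6: not dominated.
P7: dominated by P2 (experience 17≥17, interview score 5.5≥5.4, start delay 6≤11).
P8: not dominated (best interview score).
P9: dominated by P2 (experience 17≥10, interview score 5.5≥4.3, start delay 6≤14).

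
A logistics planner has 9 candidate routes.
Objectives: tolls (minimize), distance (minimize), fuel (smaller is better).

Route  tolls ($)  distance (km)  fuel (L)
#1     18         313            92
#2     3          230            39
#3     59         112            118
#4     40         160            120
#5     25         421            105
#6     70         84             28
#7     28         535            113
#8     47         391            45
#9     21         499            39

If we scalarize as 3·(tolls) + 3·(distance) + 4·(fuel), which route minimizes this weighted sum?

#6

#1: 3·18 + 3·313 + 4·92 = 1361
#2: 3·3 + 3·230 + 4·39 = 855
#3: 3·59 + 3·112 + 4·118 = 985
#4: 3·40 + 3·160 + 4·120 = 1080
#5: 3·25 + 3·421 + 4·105 = 1758
#6: 3·70 + 3·84 + 4·28 = 574
#7: 3·28 + 3·535 + 4·113 = 2141
#8: 3·47 + 3·391 + 4·45 = 1494
#9: 3·21 + 3·499 + 4·39 = 1716
Lowest: #6 at 574.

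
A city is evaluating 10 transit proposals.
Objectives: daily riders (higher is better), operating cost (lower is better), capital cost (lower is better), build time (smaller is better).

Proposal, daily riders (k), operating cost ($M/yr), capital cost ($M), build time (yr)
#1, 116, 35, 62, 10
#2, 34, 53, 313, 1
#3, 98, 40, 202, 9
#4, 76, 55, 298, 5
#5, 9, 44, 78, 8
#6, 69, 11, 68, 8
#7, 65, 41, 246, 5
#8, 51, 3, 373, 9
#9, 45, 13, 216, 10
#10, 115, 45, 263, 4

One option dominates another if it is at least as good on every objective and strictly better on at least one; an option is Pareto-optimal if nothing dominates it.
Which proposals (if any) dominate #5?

#6: daily riders 69≥9, operating cost 11≤44, capital cost 68≤78, build time 8≤8 — dominates #5.
Others (#1, #2, #3, #4, #7, #8, #9, #10) are each worse than #5 on at least one objective.

#6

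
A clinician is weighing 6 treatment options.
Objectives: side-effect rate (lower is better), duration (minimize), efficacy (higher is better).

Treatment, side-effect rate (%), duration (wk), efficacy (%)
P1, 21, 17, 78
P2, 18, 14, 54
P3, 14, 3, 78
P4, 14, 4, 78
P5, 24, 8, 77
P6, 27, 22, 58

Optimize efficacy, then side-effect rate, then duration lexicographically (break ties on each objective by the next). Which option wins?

First maximize efficacy: best is 78, kept {P1, P3, P4}.
Then minimize side-effect rate: best is 14, kept {P3, P4}.
Then minimize duration: best is 3, kept {P3}.

P3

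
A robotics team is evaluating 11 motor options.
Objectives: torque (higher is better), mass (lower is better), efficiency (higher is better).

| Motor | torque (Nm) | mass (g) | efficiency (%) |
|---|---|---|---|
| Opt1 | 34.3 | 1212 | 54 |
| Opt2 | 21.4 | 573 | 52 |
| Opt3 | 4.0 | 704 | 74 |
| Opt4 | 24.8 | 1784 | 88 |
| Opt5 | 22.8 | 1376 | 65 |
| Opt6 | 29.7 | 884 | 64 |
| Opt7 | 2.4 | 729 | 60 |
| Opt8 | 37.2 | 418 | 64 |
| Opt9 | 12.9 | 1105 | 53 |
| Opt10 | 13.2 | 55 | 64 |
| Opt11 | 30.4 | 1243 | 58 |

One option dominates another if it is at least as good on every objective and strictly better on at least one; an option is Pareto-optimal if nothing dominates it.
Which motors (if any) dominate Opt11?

Opt8

Opt8: torque 37.2≥30.4, mass 418≤1243, efficiency 64≥58 — dominates Opt11.
Others (Opt1, Opt2, Opt3, Opt4, Opt5, Opt6, Opt7, Opt9, Opt10) are each worse than Opt11 on at least one objective.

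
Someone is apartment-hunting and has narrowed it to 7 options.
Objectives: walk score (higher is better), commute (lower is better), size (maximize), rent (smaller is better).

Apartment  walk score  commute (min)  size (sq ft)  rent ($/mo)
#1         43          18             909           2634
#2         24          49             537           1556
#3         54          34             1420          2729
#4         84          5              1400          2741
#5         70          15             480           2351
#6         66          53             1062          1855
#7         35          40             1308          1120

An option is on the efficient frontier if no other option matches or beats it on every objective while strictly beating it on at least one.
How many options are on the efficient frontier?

#1: not dominated.
#2: dominated by #7 (walk score 35≥24, commute 40≤49, size 1308≥537, rent 1120≤1556).
#3: not dominated (best size).
#4: not dominated (best walk score).
#5: not dominated.
#6: not dominated.
#7: not dominated (best rent).
Pareto-optimal: #1, #3, #4, #5, #6, #7 → 6.

6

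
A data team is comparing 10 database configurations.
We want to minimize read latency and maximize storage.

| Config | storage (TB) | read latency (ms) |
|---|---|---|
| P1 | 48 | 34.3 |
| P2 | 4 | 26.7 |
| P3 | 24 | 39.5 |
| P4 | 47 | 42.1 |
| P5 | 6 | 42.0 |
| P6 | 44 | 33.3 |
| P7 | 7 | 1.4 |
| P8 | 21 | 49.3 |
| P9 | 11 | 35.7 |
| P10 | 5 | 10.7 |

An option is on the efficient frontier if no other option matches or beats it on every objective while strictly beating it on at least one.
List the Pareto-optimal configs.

P1: not dominated (best storage).
P2: dominated by P7 (storage 7≥4, read latency 1.4≤26.7).
P3: dominated by P1 (storage 48≥24, read latency 34.3≤39.5).
P4: dominated by P1 (storage 48≥47, read latency 34.3≤42.1).
P5: dominated by P1 (storage 48≥6, read latency 34.3≤42.0).
P6: not dominated.
P7: not dominated (best read latency).
P8: dominated by P1 (storage 48≥21, read latency 34.3≤49.3).
P9: dominated by P1 (storage 48≥11, read latency 34.3≤35.7).
P10: dominated by P7 (storage 7≥5, read latency 1.4≤10.7).

P1, P6, P7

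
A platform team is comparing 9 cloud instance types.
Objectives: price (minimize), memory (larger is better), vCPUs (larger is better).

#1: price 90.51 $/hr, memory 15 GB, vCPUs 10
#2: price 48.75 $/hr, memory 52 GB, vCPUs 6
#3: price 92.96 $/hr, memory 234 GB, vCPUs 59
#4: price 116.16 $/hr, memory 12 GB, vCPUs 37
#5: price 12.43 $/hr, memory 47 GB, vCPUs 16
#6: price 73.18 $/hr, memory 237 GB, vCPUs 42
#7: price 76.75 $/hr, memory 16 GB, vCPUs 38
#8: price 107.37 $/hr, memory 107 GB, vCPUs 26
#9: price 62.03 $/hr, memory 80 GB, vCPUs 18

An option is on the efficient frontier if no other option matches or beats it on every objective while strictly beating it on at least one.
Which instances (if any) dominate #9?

none

#1: worse on price (90.51 vs 62.03).
#2: worse on memory (52 vs 80).
#3: worse on price (92.96 vs 62.03).
#4: worse on price (116.16 vs 62.03).
#5: worse on memory (47 vs 80).
#6: worse on price (73.18 vs 62.03).
#7: worse on price (76.75 vs 62.03).
#8: worse on price (107.37 vs 62.03).
No option dominates #9.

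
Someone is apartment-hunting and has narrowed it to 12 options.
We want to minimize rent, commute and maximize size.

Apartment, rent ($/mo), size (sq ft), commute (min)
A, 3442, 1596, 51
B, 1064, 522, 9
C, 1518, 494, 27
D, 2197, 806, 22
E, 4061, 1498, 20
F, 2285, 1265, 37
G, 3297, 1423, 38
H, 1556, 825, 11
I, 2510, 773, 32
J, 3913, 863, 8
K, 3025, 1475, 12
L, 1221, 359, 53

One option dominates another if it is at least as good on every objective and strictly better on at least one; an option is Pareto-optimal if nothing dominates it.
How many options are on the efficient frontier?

7

A: not dominated (best size).
B: not dominated (best rent).
C: dominated by B (rent 1064≤1518, size 522≥494, commute 9≤27).
D: dominated by H (rent 1556≤2197, size 825≥806, commute 11≤22).
E: not dominated.
F: not dominated.
G: dominated by K (rent 3025≤3297, size 1475≥1423, commute 12≤38).
H: not dominated.
I: dominated by D (rent 2197≤2510, size 806≥773, commute 22≤32).
J: not dominated (best commute).
K: not dominated.
L: dominated by B (rent 1064≤1221, size 522≥359, commute 9≤53).
Pareto-optimal: A, B, E, F, H, J, K → 7.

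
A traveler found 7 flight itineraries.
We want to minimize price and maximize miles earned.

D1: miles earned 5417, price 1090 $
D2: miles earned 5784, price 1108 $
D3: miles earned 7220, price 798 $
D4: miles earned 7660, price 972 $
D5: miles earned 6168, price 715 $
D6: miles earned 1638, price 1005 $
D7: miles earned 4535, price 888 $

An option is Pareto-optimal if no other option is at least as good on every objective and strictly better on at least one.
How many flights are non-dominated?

3

D1: dominated by D3 (miles earned 7220≥5417, price 798≤1090).
D2: dominated by D3 (miles earned 7220≥5784, price 798≤1108).
D3: not dominated.
D4: not dominated (best miles earned).
D5: not dominated (best price).
D6: dominated by D3 (miles earned 7220≥1638, price 798≤1005).
D7: dominated by D3 (miles earned 7220≥4535, price 798≤888).
Pareto-optimal: D3, D4, D5 → 3.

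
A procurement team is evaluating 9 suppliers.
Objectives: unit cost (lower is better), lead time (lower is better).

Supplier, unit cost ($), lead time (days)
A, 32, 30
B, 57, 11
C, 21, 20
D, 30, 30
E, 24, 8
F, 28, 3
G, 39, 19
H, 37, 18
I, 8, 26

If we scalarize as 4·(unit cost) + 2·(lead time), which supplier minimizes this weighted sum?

I

A: 4·32 + 2·30 = 188
B: 4·57 + 2·11 = 250
C: 4·21 + 2·20 = 124
D: 4·30 + 2·30 = 180
E: 4·24 + 2·8 = 112
F: 4·28 + 2·3 = 118
G: 4·39 + 2·19 = 194
H: 4·37 + 2·18 = 184
I: 4·8 + 2·26 = 84
Lowest: I at 84.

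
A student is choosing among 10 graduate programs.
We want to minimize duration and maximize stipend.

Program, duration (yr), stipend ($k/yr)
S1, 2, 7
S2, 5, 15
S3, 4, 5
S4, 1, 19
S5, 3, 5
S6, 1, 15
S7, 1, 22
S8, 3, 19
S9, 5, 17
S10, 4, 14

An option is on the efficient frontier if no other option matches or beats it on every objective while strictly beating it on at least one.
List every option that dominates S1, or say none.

S4, S6, S7

S4: duration 1≤2, stipend 19≥7 — dominates S1.
S6: duration 1≤2, stipend 15≥7 — dominates S1.
S7: duration 1≤2, stipend 22≥7 — dominates S1.
Others (S2, S3, S5, S8, S9, S10) are each worse than S1 on at least one objective.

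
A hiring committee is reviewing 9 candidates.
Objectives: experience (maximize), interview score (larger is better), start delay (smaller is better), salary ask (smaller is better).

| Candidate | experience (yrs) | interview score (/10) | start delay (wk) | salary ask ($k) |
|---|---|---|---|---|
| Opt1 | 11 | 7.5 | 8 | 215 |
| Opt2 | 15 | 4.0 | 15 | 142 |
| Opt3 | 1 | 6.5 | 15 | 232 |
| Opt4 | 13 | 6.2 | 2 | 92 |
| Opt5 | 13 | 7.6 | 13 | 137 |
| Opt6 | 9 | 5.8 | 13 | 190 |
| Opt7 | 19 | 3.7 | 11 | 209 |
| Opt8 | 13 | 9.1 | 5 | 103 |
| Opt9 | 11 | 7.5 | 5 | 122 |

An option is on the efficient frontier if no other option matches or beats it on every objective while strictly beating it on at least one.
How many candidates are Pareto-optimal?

4

Opt1: dominated by Opt8 (experience 13≥11, interview score 9.1≥7.5, start delay 5≤8, salary ask 103≤215).
Opt2: not dominated.
Opt3: dominated by Opt1 (experience 11≥1, interview score 7.5≥6.5, start delay 8≤15, salary ask 215≤232).
Opt4: not dominated (best start delay).
Opt5: dominated by Opt8 (experience 13≥13, interview score 9.1≥7.6, start delay 5≤13, salary ask 103≤137).
Opt6: dominated by Opt4 (experience 13≥9, interview score 6.2≥5.8, start delay 2≤13, salary ask 92≤190).
Opt7: not dominated (best experience).
Opt8: not dominated (best interview score).
Opt9: dominated by Opt8 (experience 13≥11, interview score 9.1≥7.5, start delay 5≤5, salary ask 103≤122).
Pareto-optimal: Opt2, Opt4, Opt7, Opt8 → 4.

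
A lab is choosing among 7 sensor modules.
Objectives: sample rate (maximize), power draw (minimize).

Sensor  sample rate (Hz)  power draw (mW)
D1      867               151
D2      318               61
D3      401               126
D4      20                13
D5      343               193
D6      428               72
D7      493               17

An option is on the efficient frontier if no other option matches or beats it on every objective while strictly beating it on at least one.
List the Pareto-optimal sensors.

D1: not dominated (best sample rate).
D2: dominated by D7 (sample rate 493≥318, power draw 17≤61).
D3: dominated by D6 (sample rate 428≥401, power draw 72≤126).
D4: not dominated (best power draw).
D5: dominated by D1 (sample rate 867≥343, power draw 151≤193).
D6: dominated by D7 (sample rate 493≥428, power draw 17≤72).
D7: not dominated.

D1, D4, D7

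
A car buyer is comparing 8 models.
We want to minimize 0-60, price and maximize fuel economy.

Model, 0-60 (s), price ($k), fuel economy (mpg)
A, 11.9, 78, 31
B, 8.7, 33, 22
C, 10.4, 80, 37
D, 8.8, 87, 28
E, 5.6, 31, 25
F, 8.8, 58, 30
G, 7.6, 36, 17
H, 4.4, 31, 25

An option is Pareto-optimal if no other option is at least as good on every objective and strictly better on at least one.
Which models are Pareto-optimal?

A, C, F, H

A: not dominated.
B: dominated by E (0-60 5.6≤8.7, price 31≤33, fuel economy 25≥22).
C: not dominated (best fuel economy).
D: dominated by F (0-60 8.8≤8.8, price 58≤87, fuel economy 30≥28).
E: dominated by H (0-60 4.4≤5.6, price 31≤31, fuel economy 25≥25).
F: not dominated.
G: dominated by E (0-60 5.6≤7.6, price 31≤36, fuel economy 25≥17).
H: not dominated (best 0-60).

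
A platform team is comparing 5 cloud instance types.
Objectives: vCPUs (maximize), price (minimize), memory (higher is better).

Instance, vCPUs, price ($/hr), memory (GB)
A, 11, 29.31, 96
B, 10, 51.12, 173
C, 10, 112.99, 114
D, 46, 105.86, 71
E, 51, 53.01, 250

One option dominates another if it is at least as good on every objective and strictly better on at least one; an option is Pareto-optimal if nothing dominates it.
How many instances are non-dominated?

3

A: not dominated (best price).
B: not dominated.
C: dominated by B (vCPUs 10≥10, price 51.12≤112.99, memory 173≥114).
D: dominated by E (vCPUs 51≥46, price 53.01≤105.86, memory 250≥71).
E: not dominated (best vCPUs).
Pareto-optimal: A, B, E → 3.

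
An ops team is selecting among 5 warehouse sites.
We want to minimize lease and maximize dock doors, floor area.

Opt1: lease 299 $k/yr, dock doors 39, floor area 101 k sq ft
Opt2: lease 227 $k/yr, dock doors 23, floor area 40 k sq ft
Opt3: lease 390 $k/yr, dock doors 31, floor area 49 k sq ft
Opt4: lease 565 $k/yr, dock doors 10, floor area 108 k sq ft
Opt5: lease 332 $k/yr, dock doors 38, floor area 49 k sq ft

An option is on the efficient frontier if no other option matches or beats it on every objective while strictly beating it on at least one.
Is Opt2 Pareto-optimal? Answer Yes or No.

Opt1: worse on lease (299 vs 227).
Opt3: worse on lease (390 vs 227).
Opt4: worse on lease (565 vs 227).
Opt5: worse on lease (332 vs 227).
No option is at least as good as Opt2 on every objective and strictly better on one.

Yes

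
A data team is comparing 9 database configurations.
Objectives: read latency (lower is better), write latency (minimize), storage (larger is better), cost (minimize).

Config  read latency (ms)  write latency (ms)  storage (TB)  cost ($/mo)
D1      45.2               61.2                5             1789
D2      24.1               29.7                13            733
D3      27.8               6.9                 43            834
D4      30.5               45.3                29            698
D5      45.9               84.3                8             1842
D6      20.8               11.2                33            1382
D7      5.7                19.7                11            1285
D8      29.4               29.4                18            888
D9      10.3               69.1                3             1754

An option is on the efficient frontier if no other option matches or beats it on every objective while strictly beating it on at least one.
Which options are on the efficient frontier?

D2, D3, D4, D6, D7

D1: dominated by D2 (read latency 24.1≤45.2, write latency 29.7≤61.2, storage 13≥5, cost 733≤1789).
D2: not dominated.
D3: not dominated (best write latency).
D4: not dominated (best cost).
D5: dominated by D2 (read latency 24.1≤45.9, write latency 29.7≤84.3, storage 13≥8, cost 733≤1842).
D6: not dominated.
D7: not dominated (best read latency).
D8: dominated by D3 (read latency 27.8≤29.4, write latency 6.9≤29.4, storage 43≥18, cost 834≤888).
D9: dominated by D7 (read latency 5.7≤10.3, write latency 19.7≤69.1, storage 11≥3, cost 1285≤1754).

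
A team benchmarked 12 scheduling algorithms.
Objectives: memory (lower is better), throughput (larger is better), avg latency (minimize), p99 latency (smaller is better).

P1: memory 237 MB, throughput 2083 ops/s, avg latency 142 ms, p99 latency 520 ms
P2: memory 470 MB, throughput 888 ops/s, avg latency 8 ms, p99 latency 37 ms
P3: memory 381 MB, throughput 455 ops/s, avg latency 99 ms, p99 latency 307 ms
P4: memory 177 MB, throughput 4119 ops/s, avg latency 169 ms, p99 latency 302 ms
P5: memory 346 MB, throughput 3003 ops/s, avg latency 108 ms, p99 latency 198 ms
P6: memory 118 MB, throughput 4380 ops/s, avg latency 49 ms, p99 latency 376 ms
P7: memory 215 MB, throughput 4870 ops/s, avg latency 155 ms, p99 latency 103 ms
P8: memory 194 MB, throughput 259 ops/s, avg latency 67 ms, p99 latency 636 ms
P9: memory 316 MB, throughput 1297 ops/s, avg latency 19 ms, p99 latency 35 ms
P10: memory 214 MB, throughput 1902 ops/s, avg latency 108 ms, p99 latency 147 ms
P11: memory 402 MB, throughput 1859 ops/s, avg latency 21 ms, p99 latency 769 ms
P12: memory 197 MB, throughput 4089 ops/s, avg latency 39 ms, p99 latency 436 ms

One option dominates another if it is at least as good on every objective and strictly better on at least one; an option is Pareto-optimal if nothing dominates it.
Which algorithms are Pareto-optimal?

P2, P4, P5, P6, P7, P9, P10, P11, P12

P1: dominated by P6 (memory 118≤237, throughput 4380≥2083, avg latency 49≤142, p99 latency 376≤520).
P2: not dominated (best avg latency).
P3: dominated by P9 (memory 316≤381, throughput 1297≥455, avg latency 19≤99, p99 latency 35≤307).
P4: not dominated.
P5: not dominated.
P6: not dominated (best memory).
P7: not dominated (best throughput).
P8: dominated by P6 (memory 118≤194, throughput 4380≥259, avg latency 49≤67, p99 latency 376≤636).
P9: not dominated (best p99 latency).
P10: not dominated.
P11: not dominated.
P12: not dominated.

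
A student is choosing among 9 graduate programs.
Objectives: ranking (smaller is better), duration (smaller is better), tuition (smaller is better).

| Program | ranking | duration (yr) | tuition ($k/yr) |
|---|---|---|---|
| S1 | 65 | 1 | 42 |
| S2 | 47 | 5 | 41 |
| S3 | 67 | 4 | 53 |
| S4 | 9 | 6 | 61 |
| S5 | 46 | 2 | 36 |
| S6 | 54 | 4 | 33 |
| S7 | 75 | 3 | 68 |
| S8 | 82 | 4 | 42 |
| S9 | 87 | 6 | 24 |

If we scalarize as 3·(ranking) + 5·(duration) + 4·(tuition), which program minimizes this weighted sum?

S1: 3·65 + 5·1 + 4·42 = 368
S2: 3·47 + 5·5 + 4·41 = 330
S3: 3·67 + 5·4 + 4·53 = 433
S4: 3·9 + 5·6 + 4·61 = 301
S5: 3·46 + 5·2 + 4·36 = 292
S6: 3·54 + 5·4 + 4·33 = 314
S7: 3·75 + 5·3 + 4·68 = 512
S8: 3·82 + 5·4 + 4·42 = 434
S9: 3·87 + 5·6 + 4·24 = 387
Lowest: S5 at 292.

S5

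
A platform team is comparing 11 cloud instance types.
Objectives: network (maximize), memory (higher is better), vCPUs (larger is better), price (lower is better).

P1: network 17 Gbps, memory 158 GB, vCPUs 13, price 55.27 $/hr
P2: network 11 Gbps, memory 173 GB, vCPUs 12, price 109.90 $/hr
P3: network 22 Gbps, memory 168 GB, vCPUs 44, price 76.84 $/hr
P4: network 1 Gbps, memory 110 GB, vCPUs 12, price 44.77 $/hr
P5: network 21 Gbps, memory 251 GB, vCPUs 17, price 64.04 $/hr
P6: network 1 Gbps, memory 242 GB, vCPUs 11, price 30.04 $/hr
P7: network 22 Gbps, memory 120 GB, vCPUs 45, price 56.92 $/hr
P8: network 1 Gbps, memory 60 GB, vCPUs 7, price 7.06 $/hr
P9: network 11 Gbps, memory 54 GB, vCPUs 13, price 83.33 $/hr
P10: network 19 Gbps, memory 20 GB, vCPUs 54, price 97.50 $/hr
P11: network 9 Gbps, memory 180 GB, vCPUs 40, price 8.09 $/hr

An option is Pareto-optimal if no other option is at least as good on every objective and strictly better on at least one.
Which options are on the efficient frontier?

P1: not dominated.
P2: dominated by P5 (network 21≥11, memory 251≥173, vCPUs 17≥12, price 64.04≤109.90).
P3: not dominated.
P4: dominated by P11 (network 9≥1, memory 180≥110, vCPUs 40≥12, price 8.09≤44.77).
P5: not dominated (best memory).
P6: not dominated.
P7: not dominated.
P8: not dominated (best price).
P9: dominated by P1 (network 17≥11, memory 158≥54, vCPUs 13≥13, price 55.27≤83.33).
P10: not dominated (best vCPUs).
P11: not dominated.

P1, P3, P5, P6, P7, P8, P10, P11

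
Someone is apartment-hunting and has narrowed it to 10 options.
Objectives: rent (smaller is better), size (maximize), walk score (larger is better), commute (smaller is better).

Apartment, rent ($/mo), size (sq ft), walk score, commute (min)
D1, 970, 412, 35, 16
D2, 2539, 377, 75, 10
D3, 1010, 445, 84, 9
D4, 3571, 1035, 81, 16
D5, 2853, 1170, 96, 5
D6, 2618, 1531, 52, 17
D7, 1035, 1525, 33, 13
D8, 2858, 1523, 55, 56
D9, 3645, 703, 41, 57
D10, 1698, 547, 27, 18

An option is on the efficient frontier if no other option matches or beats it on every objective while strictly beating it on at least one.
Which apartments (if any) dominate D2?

D3

D3: rent 1010≤2539, size 445≥377, walk score 84≥75, commute 9≤10 — dominates D2.
Others (D1, D4, D5, D6, D7, D8, D9, D10) are each worse than D2 on at least one objective.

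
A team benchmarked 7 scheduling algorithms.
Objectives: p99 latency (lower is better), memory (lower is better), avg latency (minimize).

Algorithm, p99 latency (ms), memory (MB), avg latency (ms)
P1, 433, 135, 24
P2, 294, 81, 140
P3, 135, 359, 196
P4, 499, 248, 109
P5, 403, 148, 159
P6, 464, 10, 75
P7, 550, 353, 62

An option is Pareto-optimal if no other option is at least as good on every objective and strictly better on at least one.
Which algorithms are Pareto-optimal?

P1: not dominated (best avg latency).
P2: not dominated.
P3: not dominated (best p99 latency).
P4: dominated by P1 (p99 latency 433≤499, memory 135≤248, avg latency 24≤109).
P5: dominated by P2 (p99 latency 294≤403, memory 81≤148, avg latency 140≤159).
P6: not dominated (best memory).
P7: dominated by P1 (p99 latency 433≤550, memory 135≤353, avg latency 24≤62).

P1, P2, P3, P6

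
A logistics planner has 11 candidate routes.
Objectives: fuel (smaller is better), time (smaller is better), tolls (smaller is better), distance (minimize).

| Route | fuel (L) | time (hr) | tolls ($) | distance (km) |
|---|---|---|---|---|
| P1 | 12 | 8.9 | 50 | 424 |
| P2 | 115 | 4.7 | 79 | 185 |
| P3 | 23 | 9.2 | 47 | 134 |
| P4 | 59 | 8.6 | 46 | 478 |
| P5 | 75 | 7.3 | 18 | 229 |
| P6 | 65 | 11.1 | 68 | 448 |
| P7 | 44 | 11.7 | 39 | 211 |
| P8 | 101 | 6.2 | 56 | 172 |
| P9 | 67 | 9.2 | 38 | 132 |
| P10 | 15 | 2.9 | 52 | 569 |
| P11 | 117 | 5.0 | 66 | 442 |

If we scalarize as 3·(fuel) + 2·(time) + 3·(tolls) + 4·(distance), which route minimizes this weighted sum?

P3

P1: 3·12 + 2·8.9 + 3·50 + 4·424 = 1899.8
P2: 3·115 + 2·4.7 + 3·79 + 4·185 = 1331.4
P3: 3·23 + 2·9.2 + 3·47 + 4·134 = 764.4
P4: 3·59 + 2·8.6 + 3·46 + 4·478 = 2244.2
P5: 3·75 + 2·7.3 + 3·18 + 4·229 = 1209.6
P6: 3·65 + 2·11.1 + 3·68 + 4·448 = 2213.2
P7: 3·44 + 2·11.7 + 3·39 + 4·211 = 1116.4
P8: 3·101 + 2·6.2 + 3·56 + 4·172 = 1171.4
P9: 3·67 + 2·9.2 + 3·38 + 4·132 = 861.4
P10: 3·15 + 2·2.9 + 3·52 + 4·569 = 2482.8
P11: 3·117 + 2·5.0 + 3·66 + 4·442 = 2327.0
Lowest: P3 at 764.4.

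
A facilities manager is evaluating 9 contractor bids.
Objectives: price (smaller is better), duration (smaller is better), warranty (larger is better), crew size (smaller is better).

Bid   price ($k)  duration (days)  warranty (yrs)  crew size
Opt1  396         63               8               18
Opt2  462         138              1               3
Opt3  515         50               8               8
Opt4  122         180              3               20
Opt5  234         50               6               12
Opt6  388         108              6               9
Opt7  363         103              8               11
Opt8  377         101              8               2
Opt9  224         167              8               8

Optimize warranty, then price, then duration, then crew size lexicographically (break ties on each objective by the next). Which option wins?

Opt9

First maximize warranty: best is 8, kept {Opt1, Opt3, Opt7, Opt8, Opt9}.
Then minimize price: best is 224, kept {Opt9}.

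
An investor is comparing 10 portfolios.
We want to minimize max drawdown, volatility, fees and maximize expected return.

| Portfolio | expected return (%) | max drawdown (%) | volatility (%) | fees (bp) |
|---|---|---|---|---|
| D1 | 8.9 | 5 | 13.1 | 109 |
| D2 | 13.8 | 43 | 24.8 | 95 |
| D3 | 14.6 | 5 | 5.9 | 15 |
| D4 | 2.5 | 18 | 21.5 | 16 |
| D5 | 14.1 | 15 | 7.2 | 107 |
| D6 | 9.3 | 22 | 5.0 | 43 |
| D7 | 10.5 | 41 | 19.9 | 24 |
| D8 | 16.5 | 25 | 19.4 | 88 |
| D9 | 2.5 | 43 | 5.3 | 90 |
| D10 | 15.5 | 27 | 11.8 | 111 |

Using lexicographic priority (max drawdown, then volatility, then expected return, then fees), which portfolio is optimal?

D3

First minimize max drawdown: best is 5, kept {D1, D3}.
Then minimize volatility: best is 5.9, kept {D3}.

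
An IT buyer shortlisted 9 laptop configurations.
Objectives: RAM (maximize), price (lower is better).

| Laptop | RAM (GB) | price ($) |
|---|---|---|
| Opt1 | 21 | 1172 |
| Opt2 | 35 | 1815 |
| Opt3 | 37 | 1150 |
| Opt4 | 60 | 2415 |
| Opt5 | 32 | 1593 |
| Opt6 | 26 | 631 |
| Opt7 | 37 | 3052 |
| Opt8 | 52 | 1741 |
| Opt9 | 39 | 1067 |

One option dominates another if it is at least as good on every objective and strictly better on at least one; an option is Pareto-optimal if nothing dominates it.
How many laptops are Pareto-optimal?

Opt1: dominated by Opt3 (RAM 37≥21, price 1150≤1172).
Opt2: dominated by Opt3 (RAM 37≥35, price 1150≤1815).
Opt3: dominated by Opt9 (RAM 39≥37, price 1067≤1150).
Opt4: not dominated (best RAM).
Opt5: dominated by Opt3 (RAM 37≥32, price 1150≤1593).
Opt6: not dominated (best price).
Opt7: dominated by Opt3 (RAM 37≥37, price 1150≤3052).
Opt8: not dominated.
Opt9: not dominated.
Pareto-optimal: Opt4, Opt6, Opt8, Opt9 → 4.

4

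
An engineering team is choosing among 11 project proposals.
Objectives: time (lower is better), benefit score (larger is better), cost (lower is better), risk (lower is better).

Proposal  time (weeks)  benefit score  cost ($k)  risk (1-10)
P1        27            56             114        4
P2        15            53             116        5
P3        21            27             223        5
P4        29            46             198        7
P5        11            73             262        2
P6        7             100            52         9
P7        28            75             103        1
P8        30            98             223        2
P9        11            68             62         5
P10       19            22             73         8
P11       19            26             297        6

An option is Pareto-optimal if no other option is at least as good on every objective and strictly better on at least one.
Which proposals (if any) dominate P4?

P1, P2, P7, P9

P1: time 27≤29, benefit score 56≥46, cost 114≤198, risk 4≤7 — dominates P4.
P2: time 15≤29, benefit score 53≥46, cost 116≤198, risk 5≤7 — dominates P4.
P7: time 28≤29, benefit score 75≥46, cost 103≤198, risk 1≤7 — dominates P4.
P9: time 11≤29, benefit score 68≥46, cost 62≤198, risk 5≤7 — dominates P4.
Others (P3, P5, P6, P8, P10, P11) are each worse than P4 on at least one objective.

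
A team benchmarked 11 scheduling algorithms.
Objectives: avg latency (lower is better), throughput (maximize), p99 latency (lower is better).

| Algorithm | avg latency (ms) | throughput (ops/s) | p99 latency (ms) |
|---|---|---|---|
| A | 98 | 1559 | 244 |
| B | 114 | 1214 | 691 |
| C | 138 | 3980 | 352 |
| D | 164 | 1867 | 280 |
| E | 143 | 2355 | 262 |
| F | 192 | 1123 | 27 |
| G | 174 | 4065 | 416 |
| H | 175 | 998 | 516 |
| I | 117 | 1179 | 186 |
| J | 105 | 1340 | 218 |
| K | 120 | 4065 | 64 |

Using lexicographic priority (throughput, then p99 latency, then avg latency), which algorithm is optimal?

K

First maximize throughput: best is 4065, kept {G, K}.
Then minimize p99 latency: best is 64, kept {K}.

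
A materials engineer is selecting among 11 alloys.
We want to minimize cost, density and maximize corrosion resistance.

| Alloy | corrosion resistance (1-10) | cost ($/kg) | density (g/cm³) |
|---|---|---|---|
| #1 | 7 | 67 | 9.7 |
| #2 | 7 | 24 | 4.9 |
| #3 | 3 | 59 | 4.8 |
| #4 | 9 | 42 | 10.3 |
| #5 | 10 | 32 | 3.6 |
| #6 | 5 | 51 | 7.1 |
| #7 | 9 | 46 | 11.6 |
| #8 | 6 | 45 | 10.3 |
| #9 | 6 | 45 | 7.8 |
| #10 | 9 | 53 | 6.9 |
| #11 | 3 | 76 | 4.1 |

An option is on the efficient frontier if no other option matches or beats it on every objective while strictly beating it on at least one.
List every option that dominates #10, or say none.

#5

#5: corrosion resistance 10≥9, cost 32≤53, density 3.6≤6.9 — dominates #10.
Others (#1, #2, #3, #4, #6, #7, #8, #9, #11) are each worse than #10 on at least one objective.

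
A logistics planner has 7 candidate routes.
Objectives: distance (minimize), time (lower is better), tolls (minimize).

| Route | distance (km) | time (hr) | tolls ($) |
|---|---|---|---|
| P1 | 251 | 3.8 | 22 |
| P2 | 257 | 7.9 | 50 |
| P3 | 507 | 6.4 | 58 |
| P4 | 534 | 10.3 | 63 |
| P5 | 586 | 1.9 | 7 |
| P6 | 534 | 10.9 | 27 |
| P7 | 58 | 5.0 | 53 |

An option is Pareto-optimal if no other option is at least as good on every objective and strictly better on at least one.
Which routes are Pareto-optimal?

P1: not dominated.
P2: dominated by P1 (distance 251≤257, time 3.8≤7.9, tolls 22≤50).
P3: dominated by P1 (distance 251≤507, time 3.8≤6.4, tolls 22≤58).
P4: dominated by P1 (distance 251≤534, time 3.8≤10.3, tolls 22≤63).
P5: not dominated (best time).
P6: dominated by P1 (distance 251≤534, time 3.8≤10.9, tolls 22≤27).
P7: not dominated (best distance).

P1, P5, P7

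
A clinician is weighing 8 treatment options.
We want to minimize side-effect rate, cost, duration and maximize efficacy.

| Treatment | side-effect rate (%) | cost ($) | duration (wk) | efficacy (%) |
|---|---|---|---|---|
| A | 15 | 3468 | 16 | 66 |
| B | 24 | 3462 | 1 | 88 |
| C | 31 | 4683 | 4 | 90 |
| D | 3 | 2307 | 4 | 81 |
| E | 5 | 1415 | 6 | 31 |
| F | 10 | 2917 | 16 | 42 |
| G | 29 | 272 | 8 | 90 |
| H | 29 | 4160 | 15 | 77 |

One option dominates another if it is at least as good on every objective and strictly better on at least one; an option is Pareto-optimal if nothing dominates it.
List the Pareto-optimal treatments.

B, C, D, E, G

A: dominated by D (side-effect rate 3≤15, cost 2307≤3468, duration 4≤16, efficacy 81≥66).
B: not dominated (best duration).
C: not dominated.
D: not dominated (best side-effect rate).
E: not dominated.
F: dominated by D (side-effect rate 3≤10, cost 2307≤2917, duration 4≤16, efficacy 81≥42).
G: not dominated (best cost).
H: dominated by B (side-effect rate 24≤29, cost 3462≤4160, duration 1≤15, efficacy 88≥77).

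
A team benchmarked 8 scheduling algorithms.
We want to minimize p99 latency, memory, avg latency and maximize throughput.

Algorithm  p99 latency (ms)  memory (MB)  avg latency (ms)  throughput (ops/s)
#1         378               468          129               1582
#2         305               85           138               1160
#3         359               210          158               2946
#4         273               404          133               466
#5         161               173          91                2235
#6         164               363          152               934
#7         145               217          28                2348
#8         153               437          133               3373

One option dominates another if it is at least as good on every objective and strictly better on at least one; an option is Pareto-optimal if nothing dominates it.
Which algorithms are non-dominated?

#1: dominated by #5 (p99 latency 161≤378, memory 173≤468, avg latency 91≤129, throughput 2235≥1582).
#2: not dominated (best memory).
#3: not dominated.
#4: dominated by #5 (p99 latency 161≤273, memory 173≤404, avg latency 91≤133, throughput 2235≥466).
#5: not dominated.
#6: dominated by #5 (p99 latency 161≤164, memory 173≤363, avg latency 91≤152, throughput 2235≥934).
#7: not dominated (best p99 latency).
#8: not dominated (best throughput).

#2, #3, #5, #7, #8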